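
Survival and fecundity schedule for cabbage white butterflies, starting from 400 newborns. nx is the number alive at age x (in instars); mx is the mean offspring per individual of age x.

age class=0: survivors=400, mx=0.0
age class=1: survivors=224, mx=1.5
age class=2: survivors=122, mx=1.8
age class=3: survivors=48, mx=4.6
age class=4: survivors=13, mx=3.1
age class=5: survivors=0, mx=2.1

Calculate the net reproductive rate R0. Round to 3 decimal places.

lx = nx/n0 = nx/400: 1, 0.56, 0.305, 0.12, 0.0325, 0
lx·mx by age: 0, 0.84, 0.549, 0.552, 0.10075, 0
R0 = Σ lx·mx = 2.04175 → 2.042

2.042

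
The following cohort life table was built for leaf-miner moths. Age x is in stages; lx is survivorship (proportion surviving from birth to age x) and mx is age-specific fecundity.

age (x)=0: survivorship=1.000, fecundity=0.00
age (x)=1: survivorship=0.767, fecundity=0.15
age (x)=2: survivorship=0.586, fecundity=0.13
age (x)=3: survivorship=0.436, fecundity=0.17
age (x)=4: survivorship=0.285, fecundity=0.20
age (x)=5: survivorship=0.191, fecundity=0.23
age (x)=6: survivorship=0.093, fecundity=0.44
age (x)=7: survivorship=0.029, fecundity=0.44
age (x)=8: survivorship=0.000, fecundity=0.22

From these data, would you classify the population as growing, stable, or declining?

R0 = Σ lx·mx = 0 + 0.11505 + 0.07618 + 0.07412 + 0.057 + 0.04393 + 0.04092 + 0.01276 + 0 = 0.41996
R0 < 1, so the population is declining.

declining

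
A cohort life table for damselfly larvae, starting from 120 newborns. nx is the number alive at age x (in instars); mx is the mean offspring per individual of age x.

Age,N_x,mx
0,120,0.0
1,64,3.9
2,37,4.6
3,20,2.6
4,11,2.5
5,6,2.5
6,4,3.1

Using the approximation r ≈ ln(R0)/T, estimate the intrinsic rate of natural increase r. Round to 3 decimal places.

0.775

lx = nx/n0 = nx/120: 1, 0.53333…, 0.30833…, 0.16667…, 0.09167…, 0.05, 0.03333…
R0 = Σ lx·mx = 0 + 2.08… + 1.41833… + 0.43333… + 0.22917… + 0.125 + 0.10333… = 4.389167…
Σ x·lx·mx = 8.378333…; T = 8.378333…/4.389167… = 1.90887…
r ≈ ln(R0)/T = ln(4.389167…)/1.90887… = 0.77488… → 0.775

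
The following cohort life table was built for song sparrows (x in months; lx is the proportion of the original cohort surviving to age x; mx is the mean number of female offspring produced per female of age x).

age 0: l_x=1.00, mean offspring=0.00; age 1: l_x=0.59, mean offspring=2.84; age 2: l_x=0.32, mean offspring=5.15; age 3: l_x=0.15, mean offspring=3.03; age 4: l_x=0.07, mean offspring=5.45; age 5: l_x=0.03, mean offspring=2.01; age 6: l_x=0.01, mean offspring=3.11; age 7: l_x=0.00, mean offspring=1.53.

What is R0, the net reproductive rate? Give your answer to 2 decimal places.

lx·mx by age: 0, 1.6756, 1.648, 0.4545, 0.3815, 0.0603, 0.0311, 0
R0 = Σ lx·mx = 4.251 → 4.25

4.25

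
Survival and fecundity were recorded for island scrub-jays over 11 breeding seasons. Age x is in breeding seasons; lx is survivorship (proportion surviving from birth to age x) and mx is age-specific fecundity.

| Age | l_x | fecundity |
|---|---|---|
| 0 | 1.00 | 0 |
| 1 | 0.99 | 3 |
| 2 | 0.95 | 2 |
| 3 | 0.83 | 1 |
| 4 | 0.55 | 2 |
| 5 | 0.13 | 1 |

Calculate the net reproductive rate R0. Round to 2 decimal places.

lx·mx by age: 0, 2.97, 1.9, 0.83, 1.1, 0.13
R0 = Σ lx·mx = 6.93 → 6.93

6.93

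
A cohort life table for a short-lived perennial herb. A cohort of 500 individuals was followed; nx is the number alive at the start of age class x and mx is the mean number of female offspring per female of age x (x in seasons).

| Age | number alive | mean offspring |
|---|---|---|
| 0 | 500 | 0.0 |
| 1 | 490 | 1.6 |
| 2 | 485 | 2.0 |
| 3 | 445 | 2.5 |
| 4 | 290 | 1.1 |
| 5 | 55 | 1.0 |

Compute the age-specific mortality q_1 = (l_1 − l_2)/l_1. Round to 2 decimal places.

0.01

lx = nx/n0 = nx/500: 1, 0.98, 0.97, 0.89, 0.58, 0.11
q_1 = (l_1 − l_2) / l_1 = (0.98 − 0.97) / 0.98
     = 0.01 / 0.98 = 0.010204… → 0.01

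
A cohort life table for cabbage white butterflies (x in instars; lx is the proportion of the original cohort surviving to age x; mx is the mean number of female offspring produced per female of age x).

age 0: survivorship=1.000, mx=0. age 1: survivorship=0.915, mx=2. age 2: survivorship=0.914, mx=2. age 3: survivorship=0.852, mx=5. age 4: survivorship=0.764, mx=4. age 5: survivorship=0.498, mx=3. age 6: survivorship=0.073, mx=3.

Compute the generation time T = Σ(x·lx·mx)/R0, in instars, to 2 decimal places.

3.10

lx·mx: 0, 1.83, 1.828, 4.26, 3.056, 1.494, 0.219 → R0 = 12.687
x·lx·mx: 0, 1.83, 3.656, 12.78, 12.224, 7.47, 1.314 → Σ = 39.274
T = 39.274 / 12.687 = 3.09561… → 3.10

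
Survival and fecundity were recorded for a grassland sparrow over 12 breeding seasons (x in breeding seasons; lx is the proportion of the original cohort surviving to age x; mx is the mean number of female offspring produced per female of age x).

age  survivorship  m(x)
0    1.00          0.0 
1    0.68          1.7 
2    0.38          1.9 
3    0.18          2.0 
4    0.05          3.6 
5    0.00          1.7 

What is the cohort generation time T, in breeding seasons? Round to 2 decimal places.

lx·mx: 0, 1.156, 0.722, 0.36, 0.18, 0 → R0 = 2.418
x·lx·mx: 0, 1.156, 1.444, 1.08, 0.72, 0 → Σ = 4.4
T = 4.4 / 2.418 = 1.819686… → 1.82

1.82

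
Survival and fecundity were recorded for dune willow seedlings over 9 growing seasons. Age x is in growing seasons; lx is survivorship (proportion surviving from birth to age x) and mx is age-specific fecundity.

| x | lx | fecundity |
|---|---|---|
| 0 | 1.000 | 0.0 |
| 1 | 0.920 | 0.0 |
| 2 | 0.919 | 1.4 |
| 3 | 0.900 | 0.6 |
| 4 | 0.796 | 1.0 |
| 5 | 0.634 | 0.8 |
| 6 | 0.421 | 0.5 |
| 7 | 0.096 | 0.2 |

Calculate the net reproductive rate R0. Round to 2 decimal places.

3.36

lx·mx by age: 0, 0, 1.2866, 0.54, 0.796, 0.5072, 0.2105, 0.0192
R0 = Σ lx·mx = 3.3595 → 3.36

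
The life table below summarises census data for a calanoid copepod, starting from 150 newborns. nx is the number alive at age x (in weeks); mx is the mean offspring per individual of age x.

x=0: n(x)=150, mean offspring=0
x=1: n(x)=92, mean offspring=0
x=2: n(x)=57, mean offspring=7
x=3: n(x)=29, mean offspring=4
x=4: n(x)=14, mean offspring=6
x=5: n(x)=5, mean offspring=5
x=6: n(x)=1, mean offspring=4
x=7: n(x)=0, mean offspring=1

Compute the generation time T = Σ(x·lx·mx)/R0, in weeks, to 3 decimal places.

2.597

lx = nx/n0 = nx/150: 1, 0.61333…, 0.38, 0.19333…, 0.09333…, 0.03333…, 0.00667…, 0
lx·mx: 0, 0, 2.66, 0.773333…, 0.56…, 0.166667…, 0.026667…, 0 → R0 = 4.186667…
x·lx·mx: 0, 0, 5.32, 2.32…, 2.24…, 0.833333…, 0.16…, 0 → Σ = 10.873333…
T = 10.873333… / 4.186667… = 2.597134… → 2.597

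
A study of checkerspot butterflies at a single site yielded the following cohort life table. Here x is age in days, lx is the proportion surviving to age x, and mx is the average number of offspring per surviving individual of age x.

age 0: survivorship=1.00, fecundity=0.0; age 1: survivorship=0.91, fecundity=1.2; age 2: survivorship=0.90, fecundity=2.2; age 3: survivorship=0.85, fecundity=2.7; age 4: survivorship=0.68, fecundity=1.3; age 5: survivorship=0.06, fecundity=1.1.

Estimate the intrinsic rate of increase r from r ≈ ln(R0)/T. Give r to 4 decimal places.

R0 = Σ lx·mx = 0 + 1.092 + 1.98 + 2.295 + 0.884 + 0.066 = 6.317
Σ x·lx·mx = 15.803; T = 15.803/6.317 = 2.50166…
r ≈ ln(R0)/T = ln(6.317)/2.50166… = 0.736808… → 0.7368

0.7368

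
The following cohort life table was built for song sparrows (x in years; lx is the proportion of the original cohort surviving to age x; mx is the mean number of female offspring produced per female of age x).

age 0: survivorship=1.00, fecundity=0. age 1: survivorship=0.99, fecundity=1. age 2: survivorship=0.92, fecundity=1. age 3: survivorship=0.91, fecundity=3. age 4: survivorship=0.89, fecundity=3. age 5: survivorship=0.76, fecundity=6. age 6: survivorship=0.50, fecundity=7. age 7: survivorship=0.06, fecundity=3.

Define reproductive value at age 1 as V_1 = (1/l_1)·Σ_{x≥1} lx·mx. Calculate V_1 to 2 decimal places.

lx·mx for x ≥ 1: 0.99, 0.92, 2.73, 2.67, 4.56, 3.5, 0.18 → sum = 15.55
V_1 = 15.55 / l_1 = 15.55 / 0.99 = 15.707071… → 15.71

15.71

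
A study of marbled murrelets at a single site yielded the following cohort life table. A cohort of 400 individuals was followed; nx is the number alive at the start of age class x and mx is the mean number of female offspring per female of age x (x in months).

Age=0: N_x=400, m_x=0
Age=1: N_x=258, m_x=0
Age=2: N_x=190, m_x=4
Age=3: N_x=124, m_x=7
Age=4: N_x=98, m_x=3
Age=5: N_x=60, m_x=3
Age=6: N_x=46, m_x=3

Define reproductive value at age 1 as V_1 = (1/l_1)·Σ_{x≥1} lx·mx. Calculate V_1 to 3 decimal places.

lx = nx/n0 = nx/400: 1, 0.645, 0.475, 0.31, 0.245, 0.15, 0.115
lx·mx for x ≥ 1: 0, 1.9, 2.17, 0.735, 0.45, 0.345 → sum = 5.6
V_1 = 5.6 / l_1 = 5.6 / 0.645 = 8.682171… → 8.682

8.682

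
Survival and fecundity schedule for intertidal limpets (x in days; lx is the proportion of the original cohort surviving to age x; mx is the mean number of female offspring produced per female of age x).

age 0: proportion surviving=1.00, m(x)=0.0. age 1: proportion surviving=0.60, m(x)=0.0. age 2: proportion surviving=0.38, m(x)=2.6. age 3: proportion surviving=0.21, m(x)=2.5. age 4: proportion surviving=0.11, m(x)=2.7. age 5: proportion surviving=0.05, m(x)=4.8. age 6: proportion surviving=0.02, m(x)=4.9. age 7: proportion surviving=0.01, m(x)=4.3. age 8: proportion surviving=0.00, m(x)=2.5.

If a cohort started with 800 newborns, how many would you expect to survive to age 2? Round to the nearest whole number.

Expected survivors = N0 · l_2 = 800 × 0.38 = 304 → 304

304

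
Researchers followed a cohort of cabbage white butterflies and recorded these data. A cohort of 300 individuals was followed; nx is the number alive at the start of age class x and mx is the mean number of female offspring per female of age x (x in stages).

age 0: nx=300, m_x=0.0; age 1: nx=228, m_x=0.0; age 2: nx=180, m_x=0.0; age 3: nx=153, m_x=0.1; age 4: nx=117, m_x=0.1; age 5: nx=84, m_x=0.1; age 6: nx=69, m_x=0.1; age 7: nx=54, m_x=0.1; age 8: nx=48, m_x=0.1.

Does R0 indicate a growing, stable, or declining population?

declining

lx = nx/n0 = nx/300: 1, 0.76, 0.6, 0.51, 0.39, 0.28, 0.23, 0.18, 0.16
R0 = Σ lx·mx = 0 + 0 + 0 + 0.051 + 0.039 + 0.028 + 0.023 + 0.018 + 0.016 = 0.175
R0 < 1, so the population is declining.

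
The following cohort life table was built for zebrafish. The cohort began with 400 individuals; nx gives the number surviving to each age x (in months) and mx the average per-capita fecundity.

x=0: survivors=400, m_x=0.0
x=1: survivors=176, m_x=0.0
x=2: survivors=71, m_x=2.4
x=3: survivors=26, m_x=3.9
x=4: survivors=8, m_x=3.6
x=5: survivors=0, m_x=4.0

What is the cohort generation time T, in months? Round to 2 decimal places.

2.53

lx = nx/n0 = nx/400: 1, 0.44, 0.1775, 0.065, 0.02, 0
lx·mx: 0, 0, 0.426, 0.2535, 0.072, 0 → R0 = 0.7515
x·lx·mx: 0, 0, 0.852, 0.7605, 0.288, 0 → Σ = 1.9005
T = 1.9005 / 0.7515 = 2.528942… → 2.53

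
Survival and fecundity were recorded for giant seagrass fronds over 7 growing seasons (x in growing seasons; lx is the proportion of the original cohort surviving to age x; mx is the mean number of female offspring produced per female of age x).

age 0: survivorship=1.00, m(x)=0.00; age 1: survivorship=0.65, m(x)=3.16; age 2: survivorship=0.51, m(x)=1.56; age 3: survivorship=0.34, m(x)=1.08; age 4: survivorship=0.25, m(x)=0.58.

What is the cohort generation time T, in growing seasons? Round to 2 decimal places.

lx·mx: 0, 2.054, 0.7956, 0.3672, 0.145 → R0 = 3.3618
x·lx·mx: 0, 2.054, 1.5912, 1.1016, 0.58 → Σ = 5.3268
T = 5.3268 / 3.3618 = 1.584508… → 1.58

1.58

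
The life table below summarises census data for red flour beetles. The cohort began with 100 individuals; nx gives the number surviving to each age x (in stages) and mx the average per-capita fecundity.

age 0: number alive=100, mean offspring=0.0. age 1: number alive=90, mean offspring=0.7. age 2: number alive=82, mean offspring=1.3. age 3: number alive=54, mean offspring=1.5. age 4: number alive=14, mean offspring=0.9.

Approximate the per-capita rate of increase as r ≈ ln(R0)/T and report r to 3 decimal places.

lx = nx/n0 = nx/100: 1, 0.9, 0.82, 0.54, 0.14
R0 = Σ lx·mx = 0 + 0.63 + 1.066 + 0.81 + 0.126 = 2.632
Σ x·lx·mx = 5.696; T = 5.696/2.632 = 2.16413…
r ≈ ln(R0)/T = ln(2.632)/2.16413… = 0.44717… → 0.447

0.447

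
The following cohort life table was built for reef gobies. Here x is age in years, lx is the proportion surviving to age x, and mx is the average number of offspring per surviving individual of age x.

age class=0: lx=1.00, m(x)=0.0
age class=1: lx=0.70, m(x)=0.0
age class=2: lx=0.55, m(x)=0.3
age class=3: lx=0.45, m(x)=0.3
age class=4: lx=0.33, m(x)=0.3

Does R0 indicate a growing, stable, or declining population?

declining

R0 = Σ lx·mx = 0 + 0 + 0.165 + 0.135 + 0.099 = 0.399
R0 < 1, so the population is declining.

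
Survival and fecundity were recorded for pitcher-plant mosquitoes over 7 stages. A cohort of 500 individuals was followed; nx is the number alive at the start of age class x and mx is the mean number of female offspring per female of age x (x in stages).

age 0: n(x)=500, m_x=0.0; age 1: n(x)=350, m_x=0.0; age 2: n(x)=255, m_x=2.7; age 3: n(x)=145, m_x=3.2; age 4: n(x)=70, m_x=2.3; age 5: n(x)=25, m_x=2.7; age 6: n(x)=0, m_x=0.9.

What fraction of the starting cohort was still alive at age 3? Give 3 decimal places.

0.290

l_3 = n_3/n_0 = 145/500 = 0.29 → 0.290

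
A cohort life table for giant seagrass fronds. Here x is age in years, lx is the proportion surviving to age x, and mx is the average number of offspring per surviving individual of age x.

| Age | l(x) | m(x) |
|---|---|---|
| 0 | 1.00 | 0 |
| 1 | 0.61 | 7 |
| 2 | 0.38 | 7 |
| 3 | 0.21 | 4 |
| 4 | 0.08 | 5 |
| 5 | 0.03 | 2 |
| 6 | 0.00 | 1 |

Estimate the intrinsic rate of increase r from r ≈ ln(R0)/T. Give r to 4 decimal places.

R0 = Σ lx·mx = 0 + 4.27 + 2.66 + 0.84 + 0.4 + 0.06 + 0 = 8.23
Σ x·lx·mx = 14.01; T = 14.01/8.23 = 1.70231…
r ≈ ln(R0)/T = ln(8.23)/1.70231… = 1.238193… → 1.2382

1.2382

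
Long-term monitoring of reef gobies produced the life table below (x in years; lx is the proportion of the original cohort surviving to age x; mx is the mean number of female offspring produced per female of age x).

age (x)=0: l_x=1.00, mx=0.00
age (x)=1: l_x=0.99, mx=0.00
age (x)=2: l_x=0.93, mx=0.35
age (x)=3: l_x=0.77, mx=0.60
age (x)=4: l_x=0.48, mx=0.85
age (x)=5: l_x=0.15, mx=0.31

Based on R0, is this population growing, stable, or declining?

R0 = Σ lx·mx = 0 + 0 + 0.3255 + 0.462 + 0.408 + 0.0465 = 1.242
R0 > 1, so the population is growing.

growing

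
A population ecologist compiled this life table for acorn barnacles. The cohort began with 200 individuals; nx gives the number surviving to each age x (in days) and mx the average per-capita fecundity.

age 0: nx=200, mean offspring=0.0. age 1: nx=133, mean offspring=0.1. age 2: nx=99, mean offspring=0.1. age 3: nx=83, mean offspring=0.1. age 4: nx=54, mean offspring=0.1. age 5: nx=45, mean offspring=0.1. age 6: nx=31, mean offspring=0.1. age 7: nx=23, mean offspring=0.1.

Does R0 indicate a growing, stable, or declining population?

declining

lx = nx/n0 = nx/200: 1, 0.665, 0.495, 0.415, 0.27, 0.225, 0.155, 0.115
R0 = Σ lx·mx = 0 + 0.0665 + 0.0495 + 0.0415 + 0.027 + 0.0225 + 0.0155 + 0.0115 = 0.234
R0 < 1, so the population is declining.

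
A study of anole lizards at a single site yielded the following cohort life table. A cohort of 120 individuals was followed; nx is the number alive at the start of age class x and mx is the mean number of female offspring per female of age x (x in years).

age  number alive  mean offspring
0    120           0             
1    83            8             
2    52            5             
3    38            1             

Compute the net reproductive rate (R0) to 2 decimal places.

8.02

lx = nx/n0 = nx/120: 1, 0.69167…, 0.43333…, 0.31667…
lx·mx by age: 0, 5.533333…, 2.166667…, 0.316667…
R0 = Σ lx·mx = 8.016667… → 8.02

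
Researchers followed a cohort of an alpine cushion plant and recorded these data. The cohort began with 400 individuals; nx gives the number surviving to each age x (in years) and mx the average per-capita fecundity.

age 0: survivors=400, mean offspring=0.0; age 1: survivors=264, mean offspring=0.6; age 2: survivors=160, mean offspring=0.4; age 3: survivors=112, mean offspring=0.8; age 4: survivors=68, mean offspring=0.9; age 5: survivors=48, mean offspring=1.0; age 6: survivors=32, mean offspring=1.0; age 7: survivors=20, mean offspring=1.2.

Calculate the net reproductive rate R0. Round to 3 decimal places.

lx = nx/n0 = nx/400: 1, 0.66, 0.4, 0.28, 0.17, 0.12, 0.08, 0.05
lx·mx by age: 0, 0.396, 0.16, 0.224, 0.153, 0.12, 0.08, 0.06
R0 = Σ lx·mx = 1.193 → 1.193

1.193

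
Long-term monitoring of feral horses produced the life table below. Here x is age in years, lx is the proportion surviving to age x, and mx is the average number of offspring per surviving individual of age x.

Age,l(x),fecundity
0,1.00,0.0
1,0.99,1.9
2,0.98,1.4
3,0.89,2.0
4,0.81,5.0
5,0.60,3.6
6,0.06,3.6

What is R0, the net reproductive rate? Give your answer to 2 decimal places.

lx·mx by age: 0, 1.881, 1.372, 1.78, 4.05, 2.16, 0.216
R0 = Σ lx·mx = 11.459 → 11.46

11.46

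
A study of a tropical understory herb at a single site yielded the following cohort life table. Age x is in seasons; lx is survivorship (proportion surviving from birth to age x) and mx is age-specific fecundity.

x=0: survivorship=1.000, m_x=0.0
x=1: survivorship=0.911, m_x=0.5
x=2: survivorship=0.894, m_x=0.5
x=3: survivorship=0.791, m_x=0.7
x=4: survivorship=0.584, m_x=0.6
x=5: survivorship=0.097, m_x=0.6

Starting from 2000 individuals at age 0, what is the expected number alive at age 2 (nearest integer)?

Expected survivors = N0 · l_2 = 2000 × 0.894 = 1788 → 1788

1788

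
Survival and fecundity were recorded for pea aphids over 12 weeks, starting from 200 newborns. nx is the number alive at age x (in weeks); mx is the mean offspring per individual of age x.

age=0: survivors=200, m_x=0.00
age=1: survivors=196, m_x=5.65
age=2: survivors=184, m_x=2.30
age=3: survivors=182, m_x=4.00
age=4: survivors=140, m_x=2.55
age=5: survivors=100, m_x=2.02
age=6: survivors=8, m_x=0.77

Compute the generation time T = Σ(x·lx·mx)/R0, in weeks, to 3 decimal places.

2.342

lx = nx/n0 = nx/200: 1, 0.98, 0.92, 0.91, 0.7, 0.5, 0.04
lx·mx: 0, 5.537, 2.116, 3.64, 1.785, 1.01, 0.0308 → R0 = 14.1188
x·lx·mx: 0, 5.537, 4.232, 10.92, 7.14, 5.05, 0.1848 → Σ = 33.0638
T = 33.0638 / 14.1188 = 2.341828… → 2.342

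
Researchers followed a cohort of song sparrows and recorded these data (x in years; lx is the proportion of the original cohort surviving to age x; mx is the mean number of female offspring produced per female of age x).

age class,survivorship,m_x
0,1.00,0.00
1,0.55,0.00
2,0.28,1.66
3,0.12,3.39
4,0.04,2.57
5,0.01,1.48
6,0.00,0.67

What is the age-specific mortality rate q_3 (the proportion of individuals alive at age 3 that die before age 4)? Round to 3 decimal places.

q_3 = (l_3 − l_4) / l_3 = (0.12 − 0.04) / 0.12
     = 0.08 / 0.12 = 0.666667… → 0.667

0.667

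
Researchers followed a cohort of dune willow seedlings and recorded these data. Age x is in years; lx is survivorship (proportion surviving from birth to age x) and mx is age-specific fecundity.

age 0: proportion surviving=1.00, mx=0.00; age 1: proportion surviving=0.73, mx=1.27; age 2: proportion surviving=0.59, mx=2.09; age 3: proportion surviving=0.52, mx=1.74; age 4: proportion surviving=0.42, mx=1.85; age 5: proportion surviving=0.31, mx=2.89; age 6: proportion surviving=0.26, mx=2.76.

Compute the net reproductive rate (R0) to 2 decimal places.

lx·mx by age: 0, 0.9271, 1.2331, 0.9048, 0.777, 0.8959, 0.7176
R0 = Σ lx·mx = 5.4555 → 5.46

5.46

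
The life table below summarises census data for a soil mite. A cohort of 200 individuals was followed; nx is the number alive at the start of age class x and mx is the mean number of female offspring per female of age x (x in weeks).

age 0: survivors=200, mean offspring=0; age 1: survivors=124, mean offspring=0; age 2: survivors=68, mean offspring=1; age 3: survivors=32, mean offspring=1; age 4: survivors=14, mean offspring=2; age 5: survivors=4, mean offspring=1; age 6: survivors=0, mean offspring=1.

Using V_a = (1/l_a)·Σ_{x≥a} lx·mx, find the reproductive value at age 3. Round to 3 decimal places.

2.000

lx = nx/n0 = nx/200: 1, 0.62, 0.34, 0.16, 0.07, 0.02, 0
lx·mx for x ≥ 3: 0.16, 0.14, 0.02, 0 → sum = 0.32
V_3 = 0.32 / l_3 = 0.32 / 0.16 = 2 → 2.000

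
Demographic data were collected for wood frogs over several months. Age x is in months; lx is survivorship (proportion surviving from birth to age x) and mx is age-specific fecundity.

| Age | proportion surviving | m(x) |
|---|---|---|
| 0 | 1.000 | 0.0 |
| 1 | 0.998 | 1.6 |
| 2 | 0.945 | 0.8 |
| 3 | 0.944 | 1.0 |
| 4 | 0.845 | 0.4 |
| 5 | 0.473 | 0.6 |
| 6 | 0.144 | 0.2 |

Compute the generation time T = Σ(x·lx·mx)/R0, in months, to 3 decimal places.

2.251

lx·mx: 0, 1.5968, 0.756, 0.944, 0.338, 0.2838, 0.0288 → R0 = 3.9474
x·lx·mx: 0, 1.5968, 1.512, 2.832, 1.352, 1.419, 0.1728 → Σ = 8.8846
T = 8.8846 / 3.9474 = 2.250747… → 2.251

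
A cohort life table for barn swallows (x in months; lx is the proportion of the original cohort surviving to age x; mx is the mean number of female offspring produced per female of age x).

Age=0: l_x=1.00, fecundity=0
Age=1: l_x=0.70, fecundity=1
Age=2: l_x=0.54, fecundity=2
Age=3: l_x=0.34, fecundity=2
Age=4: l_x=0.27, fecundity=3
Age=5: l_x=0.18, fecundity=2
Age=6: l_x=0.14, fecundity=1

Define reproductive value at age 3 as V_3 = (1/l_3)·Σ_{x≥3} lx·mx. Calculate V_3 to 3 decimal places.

lx·mx for x ≥ 3: 0.68, 0.81, 0.36, 0.14 → sum = 1.99
V_3 = 1.99 / l_3 = 1.99 / 0.34 = 5.852941… → 5.853

5.853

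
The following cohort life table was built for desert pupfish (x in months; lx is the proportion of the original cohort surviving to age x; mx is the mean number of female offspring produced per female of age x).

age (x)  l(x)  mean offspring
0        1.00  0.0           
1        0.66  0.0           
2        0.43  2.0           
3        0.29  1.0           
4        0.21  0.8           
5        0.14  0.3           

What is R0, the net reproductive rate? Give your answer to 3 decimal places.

lx·mx by age: 0, 0, 0.86, 0.29, 0.168, 0.042
R0 = Σ lx·mx = 1.36 → 1.360

1.360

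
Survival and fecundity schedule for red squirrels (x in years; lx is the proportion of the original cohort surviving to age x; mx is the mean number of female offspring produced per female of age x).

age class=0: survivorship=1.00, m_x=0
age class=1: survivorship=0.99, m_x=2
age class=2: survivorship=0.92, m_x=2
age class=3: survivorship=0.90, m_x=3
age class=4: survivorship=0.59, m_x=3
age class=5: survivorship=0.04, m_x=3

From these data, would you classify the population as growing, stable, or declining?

growing

R0 = Σ lx·mx = 0 + 1.98 + 1.84 + 2.7 + 1.77 + 0.12 = 8.41
R0 > 1, so the population is growing.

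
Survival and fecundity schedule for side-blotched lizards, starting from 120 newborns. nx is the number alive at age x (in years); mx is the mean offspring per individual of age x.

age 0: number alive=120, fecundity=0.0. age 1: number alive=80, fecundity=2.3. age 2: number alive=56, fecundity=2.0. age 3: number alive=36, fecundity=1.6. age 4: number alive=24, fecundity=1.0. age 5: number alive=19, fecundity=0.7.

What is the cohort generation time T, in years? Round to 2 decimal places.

lx = nx/n0 = nx/120: 1, 0.66667…, 0.46667…, 0.3, 0.2, 0.15833…
lx·mx: 0, 1.533333…, 0.933333…, 0.48, 0.2, 0.110833… → R0 = 3.2575…
x·lx·mx: 0, 1.533333…, 1.866667…, 1.44, 0.8, 0.554167… → Σ = 6.194167…
T = 6.194167… / 3.2575… = 1.901509… → 1.90

1.90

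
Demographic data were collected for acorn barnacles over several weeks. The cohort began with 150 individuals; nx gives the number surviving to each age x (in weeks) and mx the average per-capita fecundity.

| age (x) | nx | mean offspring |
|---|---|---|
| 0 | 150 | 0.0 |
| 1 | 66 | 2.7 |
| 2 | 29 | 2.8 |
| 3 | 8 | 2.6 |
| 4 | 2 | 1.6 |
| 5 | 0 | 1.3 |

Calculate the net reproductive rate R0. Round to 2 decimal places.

lx = nx/n0 = nx/150: 1, 0.44, 0.19333…, 0.05333…, 0.01333…, 0
lx·mx by age: 0, 1.188, 0.541333…, 0.138667…, 0.021333…, 0
R0 = Σ lx·mx = 1.889333… → 1.89

1.89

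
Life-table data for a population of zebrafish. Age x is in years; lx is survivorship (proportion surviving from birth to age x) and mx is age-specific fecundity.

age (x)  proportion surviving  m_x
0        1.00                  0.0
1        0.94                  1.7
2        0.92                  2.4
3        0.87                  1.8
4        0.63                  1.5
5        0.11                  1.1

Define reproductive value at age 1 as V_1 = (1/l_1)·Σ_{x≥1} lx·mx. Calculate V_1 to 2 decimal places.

6.85

lx·mx for x ≥ 1: 1.598, 2.208, 1.566, 0.945, 0.121 → sum = 6.438
V_1 = 6.438 / l_1 = 6.438 / 0.94 = 6.848936… → 6.85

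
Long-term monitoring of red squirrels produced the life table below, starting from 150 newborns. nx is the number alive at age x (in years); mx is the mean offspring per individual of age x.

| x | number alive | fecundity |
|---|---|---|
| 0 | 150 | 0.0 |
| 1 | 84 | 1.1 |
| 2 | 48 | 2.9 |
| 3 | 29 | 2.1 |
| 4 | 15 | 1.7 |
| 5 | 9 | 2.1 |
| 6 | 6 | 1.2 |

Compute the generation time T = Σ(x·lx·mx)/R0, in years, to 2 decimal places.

lx = nx/n0 = nx/150: 1, 0.56, 0.32, 0.19333…, 0.1, 0.06, 0.04
lx·mx: 0, 0.616, 0.928, 0.406…, 0.17, 0.126, 0.048 → R0 = 2.294…
x·lx·mx: 0, 0.616, 1.856, 1.218…, 0.68, 0.63, 0.288 → Σ = 5.288…
T = 5.288… / 2.294… = 2.305144… → 2.31

2.31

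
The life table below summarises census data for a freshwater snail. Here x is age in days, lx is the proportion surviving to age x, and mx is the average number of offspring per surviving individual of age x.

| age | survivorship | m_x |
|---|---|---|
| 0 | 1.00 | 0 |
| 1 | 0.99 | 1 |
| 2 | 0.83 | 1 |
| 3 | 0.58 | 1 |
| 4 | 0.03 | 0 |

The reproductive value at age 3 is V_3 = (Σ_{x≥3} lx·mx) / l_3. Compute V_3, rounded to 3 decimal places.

1.000

lx·mx for x ≥ 3: 0.58, 0 → sum = 0.58
V_3 = 0.58 / l_3 = 0.58 / 0.58 = 1 → 1.000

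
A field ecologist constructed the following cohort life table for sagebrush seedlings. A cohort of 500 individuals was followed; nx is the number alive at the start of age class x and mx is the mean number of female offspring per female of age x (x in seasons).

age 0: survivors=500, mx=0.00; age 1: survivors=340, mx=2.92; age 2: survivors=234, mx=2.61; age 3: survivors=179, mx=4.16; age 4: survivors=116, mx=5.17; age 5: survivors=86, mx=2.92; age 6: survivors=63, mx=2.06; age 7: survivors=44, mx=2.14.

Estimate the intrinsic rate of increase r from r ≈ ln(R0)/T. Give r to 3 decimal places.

0.690

lx = nx/n0 = nx/500: 1, 0.68, 0.468, 0.358, 0.232, 0.172, 0.126, 0.088
R0 = Σ lx·mx = 0 + 1.9856 + 1.22148 + 1.48928 + 1.19944 + 0.50224 + 0.25956 + 0.18832 = 6.84592
Σ x·lx·mx = 19.08096; T = 19.08096/6.84592 = 2.7872…
r ≈ ln(R0)/T = ln(6.84592)/2.7872… = 0.69017… → 0.690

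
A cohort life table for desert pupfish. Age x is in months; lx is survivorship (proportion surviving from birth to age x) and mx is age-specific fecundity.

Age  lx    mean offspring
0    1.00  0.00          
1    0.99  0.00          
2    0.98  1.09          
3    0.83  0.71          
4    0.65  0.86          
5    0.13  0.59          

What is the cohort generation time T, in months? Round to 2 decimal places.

2.84

lx·mx: 0, 0, 1.0682, 0.5893, 0.559, 0.0767 → R0 = 2.2932
x·lx·mx: 0, 0, 2.1364, 1.7679, 2.236, 0.3835 → Σ = 6.5238
T = 6.5238 / 2.2932 = 2.844846… → 2.84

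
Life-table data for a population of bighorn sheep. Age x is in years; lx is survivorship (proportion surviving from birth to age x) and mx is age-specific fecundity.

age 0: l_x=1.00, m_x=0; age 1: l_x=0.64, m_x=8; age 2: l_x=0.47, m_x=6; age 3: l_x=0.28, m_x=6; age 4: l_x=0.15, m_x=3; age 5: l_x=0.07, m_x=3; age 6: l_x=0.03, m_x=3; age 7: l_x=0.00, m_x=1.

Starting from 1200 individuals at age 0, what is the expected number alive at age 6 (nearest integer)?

Expected survivors = N0 · l_6 = 1200 × 0.03 = 36 → 36

36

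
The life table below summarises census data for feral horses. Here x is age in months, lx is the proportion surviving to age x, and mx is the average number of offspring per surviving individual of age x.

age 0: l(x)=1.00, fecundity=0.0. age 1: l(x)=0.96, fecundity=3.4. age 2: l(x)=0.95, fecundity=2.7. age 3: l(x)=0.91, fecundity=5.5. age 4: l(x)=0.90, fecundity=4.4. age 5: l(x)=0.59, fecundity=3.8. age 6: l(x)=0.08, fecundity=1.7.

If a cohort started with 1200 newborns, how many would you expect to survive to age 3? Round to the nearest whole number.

Expected survivors = N0 · l_3 = 1200 × 0.91 = 1092 → 1092

1092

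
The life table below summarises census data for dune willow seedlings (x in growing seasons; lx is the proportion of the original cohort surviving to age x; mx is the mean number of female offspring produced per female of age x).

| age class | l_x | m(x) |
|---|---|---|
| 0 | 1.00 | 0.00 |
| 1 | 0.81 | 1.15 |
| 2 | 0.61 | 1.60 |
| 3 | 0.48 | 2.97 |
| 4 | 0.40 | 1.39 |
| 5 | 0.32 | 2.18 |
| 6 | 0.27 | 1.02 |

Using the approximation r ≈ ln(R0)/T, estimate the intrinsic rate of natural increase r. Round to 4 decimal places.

R0 = Σ lx·mx = 0 + 0.9315 + 0.976 + 1.4256 + 0.556 + 0.6976 + 0.2754 = 4.8621
Σ x·lx·mx = 14.5247; T = 14.5247/4.8621 = 2.98733…
r ≈ ln(R0)/T = ln(4.8621)/2.98733… = 0.529393… → 0.5294

0.5294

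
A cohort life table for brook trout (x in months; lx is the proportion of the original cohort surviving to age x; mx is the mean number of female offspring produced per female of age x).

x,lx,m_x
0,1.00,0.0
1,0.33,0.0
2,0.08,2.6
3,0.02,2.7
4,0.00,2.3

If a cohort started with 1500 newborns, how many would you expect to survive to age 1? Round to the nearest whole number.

495

Expected survivors = N0 · l_1 = 1500 × 0.33 = 495 → 495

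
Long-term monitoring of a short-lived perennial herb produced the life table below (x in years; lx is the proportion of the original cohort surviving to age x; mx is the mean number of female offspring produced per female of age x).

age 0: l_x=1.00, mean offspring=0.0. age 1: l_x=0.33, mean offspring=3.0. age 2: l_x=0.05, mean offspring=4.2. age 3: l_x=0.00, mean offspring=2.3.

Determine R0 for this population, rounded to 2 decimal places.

1.20

lx·mx by age: 0, 0.99, 0.21, 0
R0 = Σ lx·mx = 1.2 → 1.20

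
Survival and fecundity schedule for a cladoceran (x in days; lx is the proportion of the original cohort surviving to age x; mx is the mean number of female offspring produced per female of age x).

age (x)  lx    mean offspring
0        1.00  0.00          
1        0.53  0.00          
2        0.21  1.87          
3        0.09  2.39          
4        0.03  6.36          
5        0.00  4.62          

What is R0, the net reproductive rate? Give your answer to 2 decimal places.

lx·mx by age: 0, 0, 0.3927, 0.2151, 0.1908, 0
R0 = Σ lx·mx = 0.7986 → 0.80

0.80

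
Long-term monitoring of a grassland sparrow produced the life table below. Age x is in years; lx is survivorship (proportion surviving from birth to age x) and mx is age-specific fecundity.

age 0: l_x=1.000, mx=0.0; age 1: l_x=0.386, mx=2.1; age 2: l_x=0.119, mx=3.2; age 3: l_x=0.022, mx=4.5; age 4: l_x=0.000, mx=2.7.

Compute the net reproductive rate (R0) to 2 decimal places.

lx·mx by age: 0, 0.8106, 0.3808, 0.099, 0
R0 = Σ lx·mx = 1.2904 → 1.29

1.29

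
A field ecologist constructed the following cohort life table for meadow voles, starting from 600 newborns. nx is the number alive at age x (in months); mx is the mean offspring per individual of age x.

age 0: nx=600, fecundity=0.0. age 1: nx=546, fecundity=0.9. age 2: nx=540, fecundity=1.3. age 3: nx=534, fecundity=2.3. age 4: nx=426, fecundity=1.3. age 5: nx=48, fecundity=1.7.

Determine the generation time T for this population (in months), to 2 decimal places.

lx = nx/n0 = nx/600: 1, 0.91, 0.9, 0.89, 0.71, 0.08
lx·mx: 0, 0.819, 1.17, 2.047, 0.923, 0.136 → R0 = 5.095
x·lx·mx: 0, 0.819, 2.34, 6.141, 3.692, 0.68 → Σ = 13.672
T = 13.672 / 5.095 = 2.683415… → 2.68

2.68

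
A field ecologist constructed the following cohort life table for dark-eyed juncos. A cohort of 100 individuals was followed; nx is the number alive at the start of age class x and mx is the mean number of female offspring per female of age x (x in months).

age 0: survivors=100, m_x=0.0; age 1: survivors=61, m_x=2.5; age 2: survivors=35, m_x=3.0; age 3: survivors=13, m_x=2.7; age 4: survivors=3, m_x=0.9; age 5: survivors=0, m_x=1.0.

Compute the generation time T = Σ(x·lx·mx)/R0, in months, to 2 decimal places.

1.62

lx = nx/n0 = nx/100: 1, 0.61, 0.35, 0.13, 0.03, 0
lx·mx: 0, 1.525, 1.05, 0.351, 0.027, 0 → R0 = 2.953
x·lx·mx: 0, 1.525, 2.1, 1.053, 0.108, 0 → Σ = 4.786
T = 4.786 / 2.953 = 1.620725… → 1.62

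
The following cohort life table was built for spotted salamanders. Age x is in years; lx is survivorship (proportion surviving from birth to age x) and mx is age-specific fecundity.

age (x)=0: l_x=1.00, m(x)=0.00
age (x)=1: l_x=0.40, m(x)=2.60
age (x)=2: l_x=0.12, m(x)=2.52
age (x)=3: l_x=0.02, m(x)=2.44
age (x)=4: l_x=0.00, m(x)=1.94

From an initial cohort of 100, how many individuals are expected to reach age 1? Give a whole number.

40

Expected survivors = N0 · l_1 = 100 × 0.40 = 40 → 40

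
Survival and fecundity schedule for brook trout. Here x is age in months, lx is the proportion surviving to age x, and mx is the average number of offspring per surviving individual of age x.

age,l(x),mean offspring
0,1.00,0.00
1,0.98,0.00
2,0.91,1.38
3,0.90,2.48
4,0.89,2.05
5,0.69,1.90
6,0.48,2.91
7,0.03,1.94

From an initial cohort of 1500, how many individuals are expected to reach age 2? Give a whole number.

Expected survivors = N0 · l_2 = 1500 × 0.91 = 1365 → 1365

1365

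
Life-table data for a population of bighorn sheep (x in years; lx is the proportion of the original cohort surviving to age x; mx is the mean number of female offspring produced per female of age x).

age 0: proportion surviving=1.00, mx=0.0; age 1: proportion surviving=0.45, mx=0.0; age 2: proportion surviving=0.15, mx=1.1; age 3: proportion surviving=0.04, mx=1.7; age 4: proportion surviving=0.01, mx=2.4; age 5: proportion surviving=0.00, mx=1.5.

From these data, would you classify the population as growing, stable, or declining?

declining

R0 = Σ lx·mx = 0 + 0 + 0.165 + 0.068 + 0.024 + 0 = 0.257
R0 < 1, so the population is declining.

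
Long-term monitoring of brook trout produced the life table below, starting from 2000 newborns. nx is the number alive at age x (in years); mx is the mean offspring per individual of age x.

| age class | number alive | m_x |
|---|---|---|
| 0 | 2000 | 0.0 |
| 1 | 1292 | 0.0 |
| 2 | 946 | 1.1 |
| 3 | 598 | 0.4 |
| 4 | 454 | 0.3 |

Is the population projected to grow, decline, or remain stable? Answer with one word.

declining

lx = nx/n0 = nx/2000: 1, 0.646, 0.473, 0.299, 0.227
R0 = Σ lx·mx = 0 + 0 + 0.5203 + 0.1196 + 0.0681 = 0.708
R0 < 1, so the population is declining.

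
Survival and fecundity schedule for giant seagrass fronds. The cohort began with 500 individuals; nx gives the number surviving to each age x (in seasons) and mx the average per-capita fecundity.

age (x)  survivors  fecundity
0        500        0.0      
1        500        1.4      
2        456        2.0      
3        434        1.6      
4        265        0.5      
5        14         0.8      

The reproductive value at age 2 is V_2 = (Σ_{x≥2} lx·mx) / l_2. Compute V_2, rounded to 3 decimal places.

3.838

lx = nx/n0 = nx/500: 1, 1, 0.912, 0.868, 0.53, 0.028
lx·mx for x ≥ 2: 1.824, 1.3888, 0.265, 0.0224 → sum = 3.5002
V_2 = 3.5002 / l_2 = 3.5002 / 0.912 = 3.837939… → 3.838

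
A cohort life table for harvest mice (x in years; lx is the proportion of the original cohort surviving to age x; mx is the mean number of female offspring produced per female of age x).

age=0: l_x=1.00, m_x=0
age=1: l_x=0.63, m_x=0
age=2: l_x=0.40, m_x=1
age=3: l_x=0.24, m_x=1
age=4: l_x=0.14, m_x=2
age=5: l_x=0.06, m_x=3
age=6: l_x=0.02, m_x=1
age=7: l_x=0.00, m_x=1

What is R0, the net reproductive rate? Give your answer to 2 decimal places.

lx·mx by age: 0, 0, 0.4, 0.24, 0.28, 0.18, 0.02, 0
R0 = Σ lx·mx = 1.12 → 1.12

1.12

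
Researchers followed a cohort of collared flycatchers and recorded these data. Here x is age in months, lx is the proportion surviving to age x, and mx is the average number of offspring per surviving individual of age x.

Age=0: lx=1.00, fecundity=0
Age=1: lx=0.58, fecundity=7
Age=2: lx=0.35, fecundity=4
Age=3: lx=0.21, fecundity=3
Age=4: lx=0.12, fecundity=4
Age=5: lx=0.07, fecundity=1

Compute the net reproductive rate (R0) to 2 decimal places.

lx·mx by age: 0, 4.06, 1.4, 0.63, 0.48, 0.07
R0 = Σ lx·mx = 6.64 → 6.64

6.64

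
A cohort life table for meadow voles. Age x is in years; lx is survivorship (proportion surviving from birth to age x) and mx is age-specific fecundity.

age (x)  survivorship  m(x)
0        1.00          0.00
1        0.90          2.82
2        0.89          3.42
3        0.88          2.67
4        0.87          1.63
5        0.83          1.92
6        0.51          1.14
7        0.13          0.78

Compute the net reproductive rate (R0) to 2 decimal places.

lx·mx by age: 0, 2.538, 3.0438, 2.3496, 1.4181, 1.5936, 0.5814, 0.1014
R0 = Σ lx·mx = 11.6259 → 11.63

11.63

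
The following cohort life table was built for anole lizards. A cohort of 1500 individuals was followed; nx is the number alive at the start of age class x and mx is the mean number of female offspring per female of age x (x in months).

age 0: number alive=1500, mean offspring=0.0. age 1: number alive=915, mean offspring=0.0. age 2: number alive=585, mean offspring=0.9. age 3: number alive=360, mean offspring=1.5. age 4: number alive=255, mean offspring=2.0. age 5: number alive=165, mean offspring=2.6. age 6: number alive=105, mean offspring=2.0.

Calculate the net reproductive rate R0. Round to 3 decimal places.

1.477

lx = nx/n0 = nx/1500: 1, 0.61, 0.39, 0.24, 0.17, 0.11, 0.07
lx·mx by age: 0, 0, 0.351, 0.36, 0.34, 0.286, 0.14
R0 = Σ lx·mx = 1.477 → 1.477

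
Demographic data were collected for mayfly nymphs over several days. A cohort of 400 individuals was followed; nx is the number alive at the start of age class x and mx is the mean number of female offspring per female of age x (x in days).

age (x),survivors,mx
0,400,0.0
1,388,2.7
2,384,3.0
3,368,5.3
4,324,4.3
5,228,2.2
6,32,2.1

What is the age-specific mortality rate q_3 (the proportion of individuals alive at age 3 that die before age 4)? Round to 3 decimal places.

0.120

lx = nx/n0 = nx/400: 1, 0.97, 0.96, 0.92, 0.81, 0.57, 0.08
q_3 = (l_3 − l_4) / l_3 = (0.92 − 0.81) / 0.92
     = 0.11 / 0.92 = 0.119565… → 0.120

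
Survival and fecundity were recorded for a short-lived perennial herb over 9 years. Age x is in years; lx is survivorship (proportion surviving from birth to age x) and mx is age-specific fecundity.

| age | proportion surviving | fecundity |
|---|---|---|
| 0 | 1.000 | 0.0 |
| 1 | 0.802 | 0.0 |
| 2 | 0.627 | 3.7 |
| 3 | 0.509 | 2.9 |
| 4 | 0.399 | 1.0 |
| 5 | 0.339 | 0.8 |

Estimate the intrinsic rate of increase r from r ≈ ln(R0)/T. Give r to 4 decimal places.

R0 = Σ lx·mx = 0 + 0 + 2.3199 + 1.4761 + 0.399 + 0.2712 = 4.4662
Σ x·lx·mx = 12.0201; T = 12.0201/4.4662 = 2.69135…
r ≈ ln(R0)/T = ln(4.4662)/2.69135… = 0.556055… → 0.5561

0.5561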